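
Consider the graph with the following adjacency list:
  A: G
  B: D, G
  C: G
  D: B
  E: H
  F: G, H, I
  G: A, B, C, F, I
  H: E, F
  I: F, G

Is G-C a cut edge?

Yes

Removing G-C leaves no path between G and C: the component count goes from 1 to 2. So it is a bridge.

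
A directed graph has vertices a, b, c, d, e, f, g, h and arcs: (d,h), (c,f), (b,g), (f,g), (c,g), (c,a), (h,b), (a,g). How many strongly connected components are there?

{h} is an SCC by itself.
{b} is an SCC by itself.
{a} is an SCC by itself.
{f} is an SCC by itself.
{g} is an SCC by itself.
(and 3 more singleton SCCs)
That gives 8 strongly connected components.

8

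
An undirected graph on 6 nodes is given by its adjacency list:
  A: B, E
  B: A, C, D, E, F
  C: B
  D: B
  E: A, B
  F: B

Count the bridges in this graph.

3

The edges on the cycle A-E-B-A are not bridges since each lies on that cycle.
But removing B-C disconnects B from C; removing D-B disconnects D from B; removing F-B disconnects F from B — these are bridges.
That makes 3 bridges.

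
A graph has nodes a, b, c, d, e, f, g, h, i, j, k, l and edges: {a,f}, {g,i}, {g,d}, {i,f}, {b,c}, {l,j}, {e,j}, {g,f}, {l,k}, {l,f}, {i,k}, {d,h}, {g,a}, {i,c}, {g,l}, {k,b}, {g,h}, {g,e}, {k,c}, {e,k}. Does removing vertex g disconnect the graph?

Yes

Deleting g raises the number of components from 1 to 2, so g is a cut vertex.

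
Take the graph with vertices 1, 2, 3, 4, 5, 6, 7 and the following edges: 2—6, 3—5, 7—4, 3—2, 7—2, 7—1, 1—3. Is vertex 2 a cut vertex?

Deleting 2 raises the number of components from 1 to 2, so 2 is a cut vertex.

Yes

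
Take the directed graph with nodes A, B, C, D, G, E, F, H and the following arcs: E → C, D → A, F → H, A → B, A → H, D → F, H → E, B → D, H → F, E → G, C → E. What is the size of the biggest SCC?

3

{A, B, D} are all mutually reachable — one SCC of size 3.
{F, H} are all mutually reachable — one SCC of size 2.
{C, E} are all mutually reachable — one SCC of size 2.
{G} is an SCC by itself.
The largest has 3 vertices.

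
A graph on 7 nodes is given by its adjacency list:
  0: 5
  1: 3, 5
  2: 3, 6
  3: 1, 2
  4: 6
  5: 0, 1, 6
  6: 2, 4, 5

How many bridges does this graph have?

The edges on the cycle 1-5-6-2-3-1 are not bridges since each lies on that cycle.
But removing 5-0 disconnects 5 from 0; removing 6-4 disconnects 6 from 4 — these are bridges.
That makes 2 bridges.

2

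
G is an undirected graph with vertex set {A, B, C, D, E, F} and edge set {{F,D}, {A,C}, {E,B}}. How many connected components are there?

Starting from D we can reach D, F. That is one component of size 2.
Starting from B we can reach B, E. That is one component of size 2.
Starting from A we can reach A, C. That is one component of size 2.
Total: 3 components.

3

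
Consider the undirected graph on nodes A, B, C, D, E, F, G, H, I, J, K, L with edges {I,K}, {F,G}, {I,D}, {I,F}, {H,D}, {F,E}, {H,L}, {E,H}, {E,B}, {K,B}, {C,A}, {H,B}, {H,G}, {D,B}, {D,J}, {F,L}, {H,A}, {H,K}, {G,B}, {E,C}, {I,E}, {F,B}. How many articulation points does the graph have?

Removing D increases the component count from 1 to 2, so D is a cut vertex.
By contrast removing F leaves 1 component; it is not a cut vertex. No other vertex is a cut vertex either.

1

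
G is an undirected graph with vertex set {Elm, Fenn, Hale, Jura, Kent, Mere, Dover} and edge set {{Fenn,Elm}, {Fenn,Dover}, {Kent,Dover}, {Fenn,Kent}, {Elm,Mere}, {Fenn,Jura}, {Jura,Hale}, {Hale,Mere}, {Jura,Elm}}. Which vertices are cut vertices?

Removing Fenn increases the component count from 1 to 2, so Fenn is a cut vertex.
By contrast removing Dover leaves 1 component; it is not a cut vertex. No other vertex is a cut vertex either.

Fenn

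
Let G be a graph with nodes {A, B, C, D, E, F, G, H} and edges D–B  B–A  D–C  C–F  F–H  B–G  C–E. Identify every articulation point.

Removing B increases the component count from 1 to 3, so B is a cut vertex.
Removing C increases the component count from 1 to 3, so C is a cut vertex.
Removing D increases the component count from 1 to 2, so D is a cut vertex.
Likewise F is a cut vertex.
By contrast removing H leaves 1 component; it is not a cut vertex. No other vertex is a cut vertex either.

B, C, D, F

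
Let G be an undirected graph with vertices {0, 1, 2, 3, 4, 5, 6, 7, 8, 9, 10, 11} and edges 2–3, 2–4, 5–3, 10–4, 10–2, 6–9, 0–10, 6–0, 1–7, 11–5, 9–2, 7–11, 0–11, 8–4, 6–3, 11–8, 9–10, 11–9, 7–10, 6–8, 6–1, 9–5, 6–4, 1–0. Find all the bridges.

none

The edges on the cycle 6-1-7-11-5-3-6 are not bridges since each lies on that cycle.
Every edge lies on some cycle, so there are no bridges.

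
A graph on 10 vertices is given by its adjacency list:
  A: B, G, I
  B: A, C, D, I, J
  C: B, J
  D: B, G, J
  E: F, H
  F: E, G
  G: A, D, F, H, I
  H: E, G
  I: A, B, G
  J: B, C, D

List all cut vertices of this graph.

Removing G increases the component count from 1 to 2, so G is a cut vertex.
By contrast removing I leaves 1 component; it is not a cut vertex. No other vertex is a cut vertex either.

G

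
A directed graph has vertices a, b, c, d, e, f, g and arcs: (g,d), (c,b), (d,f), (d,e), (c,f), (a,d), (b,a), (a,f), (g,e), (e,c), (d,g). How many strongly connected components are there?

{a, b, c, d, e, g} are all mutually reachable — one SCC of size 6.
{f} is an SCC by itself.
That gives 2 strongly connected components.

2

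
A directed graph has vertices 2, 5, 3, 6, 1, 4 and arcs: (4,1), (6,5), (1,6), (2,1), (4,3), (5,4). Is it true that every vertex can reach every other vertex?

No

There is no directed path from 6 to 2, so the graph is not strongly connected.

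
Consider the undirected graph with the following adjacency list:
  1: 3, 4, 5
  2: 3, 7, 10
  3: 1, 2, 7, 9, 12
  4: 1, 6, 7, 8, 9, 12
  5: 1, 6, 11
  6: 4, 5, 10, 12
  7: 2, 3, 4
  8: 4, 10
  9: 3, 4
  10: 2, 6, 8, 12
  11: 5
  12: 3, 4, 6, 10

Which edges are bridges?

The edges on the cycle 12-3-9-4-12 are not bridges since each lies on that cycle.
But removing 11-5 disconnects 11 from 5 — this is a bridge.

11-5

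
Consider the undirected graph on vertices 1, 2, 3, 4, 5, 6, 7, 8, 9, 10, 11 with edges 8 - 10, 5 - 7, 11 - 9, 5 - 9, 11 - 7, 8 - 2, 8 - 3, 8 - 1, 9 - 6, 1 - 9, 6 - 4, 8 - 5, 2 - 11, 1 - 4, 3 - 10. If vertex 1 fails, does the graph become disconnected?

No

Deleting 1 leaves 1 component (was 1) (its neighbors 4, 8, 9 remain connected to each other), so 1 is not a cut vertex.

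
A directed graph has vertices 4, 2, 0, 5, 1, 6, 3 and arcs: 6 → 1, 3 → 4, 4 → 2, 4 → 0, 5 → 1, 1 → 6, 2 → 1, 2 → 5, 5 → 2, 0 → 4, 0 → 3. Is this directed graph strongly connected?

No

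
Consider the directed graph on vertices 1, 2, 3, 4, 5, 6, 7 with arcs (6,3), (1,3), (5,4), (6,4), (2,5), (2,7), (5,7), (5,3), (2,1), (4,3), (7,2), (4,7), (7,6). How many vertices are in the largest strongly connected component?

{2, 4, 5, 6, 7} are all mutually reachable — one SCC of size 5.
{1} is an SCC by itself.
{3} is an SCC by itself.
The largest has 5 vertices.

5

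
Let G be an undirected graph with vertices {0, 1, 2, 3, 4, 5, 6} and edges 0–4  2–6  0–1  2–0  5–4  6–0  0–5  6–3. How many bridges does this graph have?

2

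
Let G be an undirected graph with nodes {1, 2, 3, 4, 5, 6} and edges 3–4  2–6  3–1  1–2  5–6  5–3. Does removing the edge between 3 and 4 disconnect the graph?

Yes

Removing 3–4 leaves no path between 3 and 4: the component count goes from 1 to 2. So it is a bridge.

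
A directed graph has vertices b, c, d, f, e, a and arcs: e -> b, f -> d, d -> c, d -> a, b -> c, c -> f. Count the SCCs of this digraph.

{c, d, f} are all mutually reachable — one SCC of size 3.
{a} is an SCC by itself.
{b} is an SCC by itself.
{e} is an SCC by itself.
That gives 4 strongly connected components.

4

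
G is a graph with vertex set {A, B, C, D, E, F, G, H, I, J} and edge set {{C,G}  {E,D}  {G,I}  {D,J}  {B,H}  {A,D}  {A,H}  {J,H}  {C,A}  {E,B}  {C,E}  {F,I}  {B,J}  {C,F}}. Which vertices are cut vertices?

C

Removing C increases the component count from 1 to 2, so C is a cut vertex.
By contrast removing A leaves 1 component; it is not a cut vertex. No other vertex is a cut vertex either.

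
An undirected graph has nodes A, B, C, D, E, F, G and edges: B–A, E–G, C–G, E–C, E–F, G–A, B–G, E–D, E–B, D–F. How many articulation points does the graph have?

Removing E increases the component count from 1 to 2, so E is a cut vertex.
By contrast removing D leaves 1 component; it is not a cut vertex. No other vertex is a cut vertex either.

1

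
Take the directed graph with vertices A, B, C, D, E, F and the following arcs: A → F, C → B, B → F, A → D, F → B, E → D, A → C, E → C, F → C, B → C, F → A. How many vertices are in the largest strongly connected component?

4

{A, B, C, F} are all mutually reachable — one SCC of size 4.
{E} is an SCC by itself.
{D} is an SCC by itself.
The largest has 4 vertices.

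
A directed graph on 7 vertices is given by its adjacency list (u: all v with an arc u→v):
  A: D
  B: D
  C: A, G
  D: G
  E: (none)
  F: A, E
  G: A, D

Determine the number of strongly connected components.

{A, D, G} are all mutually reachable — one SCC of size 3.
{C} is an SCC by itself.
{B} is an SCC by itself.
{F} is an SCC by itself.
{E} is an SCC by itself.
That gives 5 strongly connected components.

5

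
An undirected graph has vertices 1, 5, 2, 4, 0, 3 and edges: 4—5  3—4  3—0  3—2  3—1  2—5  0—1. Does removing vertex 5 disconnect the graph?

No

Deleting 5 leaves 1 component (was 1) (its neighbors 2, 4 remain connected to each other), so 5 is not a cut vertex.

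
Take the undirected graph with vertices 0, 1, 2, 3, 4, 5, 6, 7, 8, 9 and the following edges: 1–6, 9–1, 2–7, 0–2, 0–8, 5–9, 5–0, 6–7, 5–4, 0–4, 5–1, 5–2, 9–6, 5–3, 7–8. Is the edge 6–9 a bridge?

After removing 6–9, the path 6-1-9 still connects them, so the edge is not a bridge.

No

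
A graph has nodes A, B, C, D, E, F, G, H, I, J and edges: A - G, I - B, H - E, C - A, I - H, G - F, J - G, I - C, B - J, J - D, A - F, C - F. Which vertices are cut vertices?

H, I, J

Removing H increases the component count from 1 to 2, so H is a cut vertex.
Removing I increases the component count from 1 to 2, so I is a cut vertex.
Removing J increases the component count from 1 to 2, so J is a cut vertex.
By contrast removing E leaves 1 component; it is not a cut vertex. No other vertex is a cut vertex either.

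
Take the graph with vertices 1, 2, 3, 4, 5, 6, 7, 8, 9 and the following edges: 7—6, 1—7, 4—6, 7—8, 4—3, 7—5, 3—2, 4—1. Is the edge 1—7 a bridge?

No

After removing 1—7, the path 1-4-6-7 still connects them, so the edge is not a bridge.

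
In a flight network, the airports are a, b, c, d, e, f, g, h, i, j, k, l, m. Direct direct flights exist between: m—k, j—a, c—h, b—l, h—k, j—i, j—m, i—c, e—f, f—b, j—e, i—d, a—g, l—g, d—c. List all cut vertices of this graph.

j

Removing j increases the component count from 1 to 2, so j is a cut vertex.
By contrast removing a leaves 1 component; it is not a cut vertex. No other vertex is a cut vertex either.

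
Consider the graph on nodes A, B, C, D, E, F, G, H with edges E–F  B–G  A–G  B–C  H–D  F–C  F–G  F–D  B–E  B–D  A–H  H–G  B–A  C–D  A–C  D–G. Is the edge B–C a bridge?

No

After removing B–C, the path B-A-C still connects them, so the edge is not a bridge.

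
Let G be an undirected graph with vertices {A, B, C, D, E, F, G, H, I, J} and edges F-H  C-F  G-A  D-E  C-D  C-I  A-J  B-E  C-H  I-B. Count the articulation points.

2

Removing A increases the component count from 2 to 3, so A is a cut vertex.
Removing C increases the component count from 2 to 3, so C is a cut vertex.
By contrast removing D leaves 2 components; it is not a cut vertex. No other vertex is a cut vertex either.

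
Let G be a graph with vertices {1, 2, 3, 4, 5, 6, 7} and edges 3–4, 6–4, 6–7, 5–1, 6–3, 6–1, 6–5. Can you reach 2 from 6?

The component containing 6 is {1, 3, 4, 5, 6, 7}, and 2 is not in it.

No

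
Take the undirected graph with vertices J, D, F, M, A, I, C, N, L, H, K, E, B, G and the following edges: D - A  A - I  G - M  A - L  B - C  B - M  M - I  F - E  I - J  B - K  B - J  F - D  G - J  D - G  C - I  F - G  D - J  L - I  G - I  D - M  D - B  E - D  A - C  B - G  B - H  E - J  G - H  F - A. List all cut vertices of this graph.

B

Removing B increases the component count from 2 to 3, so B is a cut vertex.
By contrast removing E leaves 2 components; it is not a cut vertex. No other vertex is a cut vertex either.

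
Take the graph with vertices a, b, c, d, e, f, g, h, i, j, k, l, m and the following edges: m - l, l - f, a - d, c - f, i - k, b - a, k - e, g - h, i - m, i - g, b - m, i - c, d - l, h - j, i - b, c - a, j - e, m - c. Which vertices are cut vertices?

i

Removing i increases the component count from 1 to 2, so i is a cut vertex.
By contrast removing f leaves 1 component; it is not a cut vertex. No other vertex is a cut vertex either.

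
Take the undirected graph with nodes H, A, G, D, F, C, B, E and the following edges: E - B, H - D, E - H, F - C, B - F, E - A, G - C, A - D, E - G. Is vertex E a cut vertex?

Deleting E raises the number of components from 1 to 2, so E is a cut vertex.

Yes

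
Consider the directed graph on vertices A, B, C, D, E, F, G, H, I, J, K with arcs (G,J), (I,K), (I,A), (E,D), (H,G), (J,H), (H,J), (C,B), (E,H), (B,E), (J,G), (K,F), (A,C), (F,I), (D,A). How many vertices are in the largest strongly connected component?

{A, B, C, D, E} are all mutually reachable — one SCC of size 5.
{F, I, K} are all mutually reachable — one SCC of size 3.
{G, H, J} are all mutually reachable — one SCC of size 3.
The largest has 5 vertices.

5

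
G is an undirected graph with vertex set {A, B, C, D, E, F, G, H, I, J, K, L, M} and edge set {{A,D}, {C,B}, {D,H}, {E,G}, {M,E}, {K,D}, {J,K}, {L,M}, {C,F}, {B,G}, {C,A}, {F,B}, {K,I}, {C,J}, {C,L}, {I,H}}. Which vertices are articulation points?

C

Removing C increases the component count from 1 to 2, so C is a cut vertex.
By contrast removing B leaves 1 component; it is not a cut vertex. No other vertex is a cut vertex either.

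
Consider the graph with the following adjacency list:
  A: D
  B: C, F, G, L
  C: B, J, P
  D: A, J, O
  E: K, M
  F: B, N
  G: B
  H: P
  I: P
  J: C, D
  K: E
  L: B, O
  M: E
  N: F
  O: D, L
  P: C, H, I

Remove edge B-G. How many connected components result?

3

Before removal there are 2 components.
B-G is a bridge — removing it separates B's side from G's side.
After removal: 3 components.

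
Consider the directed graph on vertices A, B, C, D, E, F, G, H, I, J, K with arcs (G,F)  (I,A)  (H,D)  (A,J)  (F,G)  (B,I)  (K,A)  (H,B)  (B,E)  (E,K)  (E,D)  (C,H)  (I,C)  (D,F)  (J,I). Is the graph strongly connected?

There is no directed path from D to K, so the graph is not strongly connected.

No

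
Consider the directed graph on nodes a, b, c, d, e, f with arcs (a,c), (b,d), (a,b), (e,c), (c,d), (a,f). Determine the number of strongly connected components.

{e} is an SCC by itself.
{f} is an SCC by itself.
{d} is an SCC by itself.
{c} is an SCC by itself.
{b} is an SCC by itself.
(and 1 more singleton SCC)
That gives 6 strongly connected components.

6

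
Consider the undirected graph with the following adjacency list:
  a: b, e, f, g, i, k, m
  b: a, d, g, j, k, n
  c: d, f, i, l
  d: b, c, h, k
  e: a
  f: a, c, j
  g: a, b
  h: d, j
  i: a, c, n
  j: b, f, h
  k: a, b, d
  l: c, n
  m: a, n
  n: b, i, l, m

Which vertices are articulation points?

a

Removing a increases the component count from 1 to 2, so a is a cut vertex.
By contrast removing c leaves 1 component; it is not a cut vertex. No other vertex is a cut vertex either.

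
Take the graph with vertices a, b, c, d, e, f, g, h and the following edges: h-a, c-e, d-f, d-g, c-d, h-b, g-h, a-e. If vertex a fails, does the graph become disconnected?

No

Deleting a leaves 1 component (was 1) (its neighbors e, h remain connected to each other), so a is not a cut vertex.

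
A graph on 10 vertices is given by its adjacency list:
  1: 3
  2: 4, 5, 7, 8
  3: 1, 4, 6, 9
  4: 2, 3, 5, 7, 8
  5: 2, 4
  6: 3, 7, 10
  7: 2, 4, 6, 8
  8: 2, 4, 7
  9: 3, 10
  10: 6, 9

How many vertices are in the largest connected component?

Starting from 1 we can reach 1, 2, 3, 4, 5, 6, 7, 8, 9, 10. That is one component of size 10.
The largest has 10 vertices.

10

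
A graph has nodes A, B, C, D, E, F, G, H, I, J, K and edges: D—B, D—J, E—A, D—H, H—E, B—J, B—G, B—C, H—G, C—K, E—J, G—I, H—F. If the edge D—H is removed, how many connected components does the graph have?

1

D and H are still connected via D-B-G-H, so the component count stays at 1.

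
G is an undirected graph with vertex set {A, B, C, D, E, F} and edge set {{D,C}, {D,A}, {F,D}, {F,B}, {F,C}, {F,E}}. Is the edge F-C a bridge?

After removing F-C, the path F-D-C still connects them, so the edge is not a bridge.

No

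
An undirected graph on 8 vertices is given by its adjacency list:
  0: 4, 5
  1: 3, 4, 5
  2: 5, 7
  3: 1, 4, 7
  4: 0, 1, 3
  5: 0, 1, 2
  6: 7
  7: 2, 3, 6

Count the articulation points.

1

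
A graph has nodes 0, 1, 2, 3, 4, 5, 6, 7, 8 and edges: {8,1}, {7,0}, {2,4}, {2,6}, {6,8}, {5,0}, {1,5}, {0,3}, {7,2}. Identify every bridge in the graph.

The edges on the cycle 7-2-6-8-1-5-0-7 are not bridges since each lies on that cycle.
But removing 3–0 disconnects 3 from 0; removing 2–4 disconnects 2 from 4 — these are bridges.

0-3, 2-4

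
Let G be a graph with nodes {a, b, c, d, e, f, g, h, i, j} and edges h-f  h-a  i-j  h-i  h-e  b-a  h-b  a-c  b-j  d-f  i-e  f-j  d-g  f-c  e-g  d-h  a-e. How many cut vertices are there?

0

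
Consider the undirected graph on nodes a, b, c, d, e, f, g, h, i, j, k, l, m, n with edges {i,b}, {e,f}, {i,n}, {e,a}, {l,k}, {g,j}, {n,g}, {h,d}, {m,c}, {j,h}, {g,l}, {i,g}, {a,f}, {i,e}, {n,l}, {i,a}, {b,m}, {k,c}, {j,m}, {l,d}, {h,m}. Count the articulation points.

1

Removing i increases the component count from 1 to 2, so i is a cut vertex.
By contrast removing c leaves 1 component; it is not a cut vertex. No other vertex is a cut vertex either.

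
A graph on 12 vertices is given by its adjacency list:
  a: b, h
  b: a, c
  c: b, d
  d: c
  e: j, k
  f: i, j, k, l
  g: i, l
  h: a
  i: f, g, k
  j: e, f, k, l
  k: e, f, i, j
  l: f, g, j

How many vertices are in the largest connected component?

Starting from a we can reach a, b, c, d, h. That is one component of size 5.
Starting from e we can reach e, f, g, i, j, k, l. That is one component of size 7.
The largest has 7 vertices.

7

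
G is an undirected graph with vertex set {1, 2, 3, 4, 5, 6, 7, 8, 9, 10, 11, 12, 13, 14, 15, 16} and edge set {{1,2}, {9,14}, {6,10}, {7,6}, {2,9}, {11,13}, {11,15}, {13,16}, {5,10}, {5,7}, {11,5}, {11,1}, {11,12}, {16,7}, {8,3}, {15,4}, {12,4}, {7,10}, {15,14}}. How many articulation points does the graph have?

Removing 11 increases the component count from 2 to 3, so 11 is a cut vertex.
By contrast removing 5 leaves 2 components; it is not a cut vertex. No other vertex is a cut vertex either.

1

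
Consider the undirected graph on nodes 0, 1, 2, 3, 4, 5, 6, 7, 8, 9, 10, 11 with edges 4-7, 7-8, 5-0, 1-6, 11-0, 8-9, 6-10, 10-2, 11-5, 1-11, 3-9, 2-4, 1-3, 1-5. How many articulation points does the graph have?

1

Removing 1 increases the component count from 1 to 2, so 1 is a cut vertex.
By contrast removing 4 leaves 1 component; it is not a cut vertex. No other vertex is a cut vertex either.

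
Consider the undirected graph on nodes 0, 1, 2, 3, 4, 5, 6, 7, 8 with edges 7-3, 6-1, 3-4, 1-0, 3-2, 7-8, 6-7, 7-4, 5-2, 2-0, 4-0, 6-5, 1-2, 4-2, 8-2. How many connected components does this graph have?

Starting from 0 we can reach 0, 1, 2, 3, 4, 5, 6, 7, 8. That is one component of size 9.
Total: 1 component.

1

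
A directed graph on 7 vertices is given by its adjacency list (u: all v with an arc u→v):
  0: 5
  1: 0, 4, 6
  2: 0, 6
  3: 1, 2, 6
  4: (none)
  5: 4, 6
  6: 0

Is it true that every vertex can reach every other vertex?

No

There is no directed path from 2 to 3, so the graph is not strongly connected.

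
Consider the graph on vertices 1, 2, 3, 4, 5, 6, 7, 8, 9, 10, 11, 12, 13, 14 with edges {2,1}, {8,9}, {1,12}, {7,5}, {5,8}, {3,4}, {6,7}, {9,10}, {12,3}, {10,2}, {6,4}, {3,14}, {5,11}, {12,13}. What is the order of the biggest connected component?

Starting from 1 we can reach 1, 2, 3, 4, 5, 6, 7, 8, 9, 10, 11, 12, 13, 14. That is one component of size 14.
The largest has 14 vertices.

14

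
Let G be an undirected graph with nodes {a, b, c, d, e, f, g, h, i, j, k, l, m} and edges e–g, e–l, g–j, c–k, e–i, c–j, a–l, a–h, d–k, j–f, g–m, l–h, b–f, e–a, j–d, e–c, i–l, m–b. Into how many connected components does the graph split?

1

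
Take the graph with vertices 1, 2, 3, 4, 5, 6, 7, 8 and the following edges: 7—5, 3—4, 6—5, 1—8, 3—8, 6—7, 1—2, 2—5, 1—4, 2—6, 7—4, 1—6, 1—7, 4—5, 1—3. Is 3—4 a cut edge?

After removing 3—4, the path 3-1-4 still connects them, so the edge is not a bridge.

No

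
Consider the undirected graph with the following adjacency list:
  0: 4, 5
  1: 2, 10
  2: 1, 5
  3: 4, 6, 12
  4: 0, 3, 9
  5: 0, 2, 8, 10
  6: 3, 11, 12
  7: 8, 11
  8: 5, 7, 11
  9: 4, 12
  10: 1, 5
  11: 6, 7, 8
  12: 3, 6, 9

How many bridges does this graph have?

The edges on the cycle 5-2-1-10-5 are not bridges since each lies on that cycle.
Every edge lies on some cycle, so there are no bridges.

0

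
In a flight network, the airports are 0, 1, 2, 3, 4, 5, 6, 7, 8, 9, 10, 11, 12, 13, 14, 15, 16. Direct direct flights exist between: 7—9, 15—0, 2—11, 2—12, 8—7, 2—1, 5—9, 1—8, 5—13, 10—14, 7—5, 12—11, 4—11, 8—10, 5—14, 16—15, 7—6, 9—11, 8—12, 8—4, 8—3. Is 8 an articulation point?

Yes

Deleting 8 raises the number of components from 2 to 3, so 8 is a cut vertex.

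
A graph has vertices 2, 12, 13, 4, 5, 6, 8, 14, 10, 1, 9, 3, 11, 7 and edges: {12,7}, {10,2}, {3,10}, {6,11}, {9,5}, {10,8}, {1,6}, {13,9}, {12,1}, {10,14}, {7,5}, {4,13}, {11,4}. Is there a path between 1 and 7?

Yes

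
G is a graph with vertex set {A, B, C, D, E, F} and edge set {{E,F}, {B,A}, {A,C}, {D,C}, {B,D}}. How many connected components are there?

Starting from E we can reach E, F. That is one component of size 2.
Starting from A we can reach A, B, C, D. That is one component of size 4.
Total: 2 components.

2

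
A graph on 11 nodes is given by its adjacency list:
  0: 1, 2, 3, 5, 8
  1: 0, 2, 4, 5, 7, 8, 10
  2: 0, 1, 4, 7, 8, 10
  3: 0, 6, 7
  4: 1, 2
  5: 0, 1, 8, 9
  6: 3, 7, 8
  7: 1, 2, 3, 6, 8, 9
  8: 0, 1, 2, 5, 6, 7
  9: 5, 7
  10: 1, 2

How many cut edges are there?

0

The edges on the cycle 7-8-5-9-7 are not bridges since each lies on that cycle.
Every edge lies on some cycle, so there are no bridges.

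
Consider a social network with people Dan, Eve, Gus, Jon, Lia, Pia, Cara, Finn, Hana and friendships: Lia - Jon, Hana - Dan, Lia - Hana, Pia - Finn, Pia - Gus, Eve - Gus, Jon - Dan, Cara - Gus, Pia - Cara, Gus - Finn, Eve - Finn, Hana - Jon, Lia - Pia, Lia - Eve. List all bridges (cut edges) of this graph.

The edges on the cycle Pia-Cara-Gus-Pia are not bridges since each lies on that cycle.
Every edge lies on some cycle, so there are no bridges.

none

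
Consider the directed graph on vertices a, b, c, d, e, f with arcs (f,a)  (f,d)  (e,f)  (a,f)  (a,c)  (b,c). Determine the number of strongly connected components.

{a, f} are all mutually reachable — one SCC of size 2.
{c} is an SCC by itself.
{e} is an SCC by itself.
{d} is an SCC by itself.
{b} is an SCC by itself.
That gives 5 strongly connected components.

5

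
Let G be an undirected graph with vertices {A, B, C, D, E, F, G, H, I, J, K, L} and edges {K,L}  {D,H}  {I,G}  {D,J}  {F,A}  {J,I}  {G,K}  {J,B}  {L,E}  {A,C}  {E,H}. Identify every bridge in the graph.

The edges on the cycle D-J-I-G-K-L-E-H-D are not bridges since each lies on that cycle.
But removing B—J disconnects B from J; removing F—A disconnects F from A; removing A—C disconnects A from C — these are bridges.

A-C, A-F, B-J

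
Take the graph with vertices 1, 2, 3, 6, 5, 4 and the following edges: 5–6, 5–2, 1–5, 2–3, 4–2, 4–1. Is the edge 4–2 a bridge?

No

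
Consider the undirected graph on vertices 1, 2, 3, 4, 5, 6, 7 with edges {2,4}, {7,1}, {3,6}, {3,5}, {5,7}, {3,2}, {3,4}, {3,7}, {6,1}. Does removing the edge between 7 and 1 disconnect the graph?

No

After removing 7 - 1, the path 7-3-6-1 still connects them, so the edge is not a bridge.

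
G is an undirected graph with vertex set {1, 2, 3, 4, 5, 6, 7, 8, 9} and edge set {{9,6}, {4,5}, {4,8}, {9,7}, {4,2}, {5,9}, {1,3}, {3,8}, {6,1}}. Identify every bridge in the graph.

2-4, 7-9

The edges on the cycle 4-5-9-6-1-3-8-4 are not bridges since each lies on that cycle.
But removing 4-2 disconnects 4 from 2; removing 7-9 disconnects 7 from 9 — these are bridges.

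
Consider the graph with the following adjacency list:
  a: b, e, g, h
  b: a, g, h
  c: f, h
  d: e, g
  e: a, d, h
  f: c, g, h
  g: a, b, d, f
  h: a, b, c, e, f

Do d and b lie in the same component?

Yes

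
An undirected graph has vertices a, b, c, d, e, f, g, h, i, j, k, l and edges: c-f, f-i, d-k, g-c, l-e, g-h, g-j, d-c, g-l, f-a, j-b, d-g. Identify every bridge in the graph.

a-f, b-j, c-f, d-k, e-l, f-i, g-h, g-j, g-l

The edges on the cycle d-g-c-d are not bridges since each lies on that cycle.
But removing g-j disconnects g from j; removing g-h disconnects g from h; removing d-k disconnects d from k; removing c-f disconnects c from f — these are bridges.
In total 9 edges are bridges.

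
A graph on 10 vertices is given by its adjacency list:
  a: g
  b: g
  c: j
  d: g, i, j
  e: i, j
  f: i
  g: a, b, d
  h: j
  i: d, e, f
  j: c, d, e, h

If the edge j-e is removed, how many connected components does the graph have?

1

j and e are still connected via j-d-i-e, so the component count stays at 1.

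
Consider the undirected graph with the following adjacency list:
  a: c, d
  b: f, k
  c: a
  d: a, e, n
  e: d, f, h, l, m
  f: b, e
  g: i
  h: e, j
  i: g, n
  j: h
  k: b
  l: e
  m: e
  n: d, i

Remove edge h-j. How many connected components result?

2

Before removal there is 1 component.
h-j is a bridge — removing it separates h's side from j's side.
After removal: 2 components.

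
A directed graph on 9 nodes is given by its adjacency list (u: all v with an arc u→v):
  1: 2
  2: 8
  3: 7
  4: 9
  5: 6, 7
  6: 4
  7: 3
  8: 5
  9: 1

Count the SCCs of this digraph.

2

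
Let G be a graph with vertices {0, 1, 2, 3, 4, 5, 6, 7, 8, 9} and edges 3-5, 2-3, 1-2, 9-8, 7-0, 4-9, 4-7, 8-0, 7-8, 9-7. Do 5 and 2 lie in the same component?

Yes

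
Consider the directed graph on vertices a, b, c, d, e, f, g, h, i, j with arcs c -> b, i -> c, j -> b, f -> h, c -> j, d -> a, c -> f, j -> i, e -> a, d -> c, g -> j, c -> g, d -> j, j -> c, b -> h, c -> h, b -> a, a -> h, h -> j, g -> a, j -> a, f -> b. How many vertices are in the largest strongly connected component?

8

{a, b, c, f, g, h, i, j} are all mutually reachable — one SCC of size 8.
{d} is an SCC by itself.
{e} is an SCC by itself.
The largest has 8 vertices.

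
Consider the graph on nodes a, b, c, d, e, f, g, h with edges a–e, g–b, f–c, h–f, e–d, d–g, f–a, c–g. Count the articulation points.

Removing f increases the component count from 1 to 2, so f is a cut vertex.
Removing g increases the component count from 1 to 2, so g is a cut vertex.
By contrast removing b leaves 1 component; it is not a cut vertex. No other vertex is a cut vertex either.

2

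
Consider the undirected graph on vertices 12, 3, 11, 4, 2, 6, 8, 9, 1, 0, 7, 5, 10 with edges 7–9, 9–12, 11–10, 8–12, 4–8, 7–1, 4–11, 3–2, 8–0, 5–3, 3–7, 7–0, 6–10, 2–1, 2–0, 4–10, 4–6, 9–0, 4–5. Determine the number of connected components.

1

Starting from 0 we can reach 0, 1, 2, 3, 4, 5, 6, 7, 8, 9, 10, 11, 12. That is one component of size 13.
Total: 1 component.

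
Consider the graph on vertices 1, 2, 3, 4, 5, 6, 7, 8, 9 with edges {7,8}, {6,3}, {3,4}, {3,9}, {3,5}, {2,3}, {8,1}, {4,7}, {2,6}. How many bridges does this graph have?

The edges on the cycle 2-6-3-2 are not bridges since each lies on that cycle.
But removing 4–7 disconnects 4 from 7; removing 9–3 disconnects 9 from 3; removing 7–8 disconnects 7 from 8; removing 3–4 disconnects 3 from 4 — these are bridges.
In total 6 edges are bridges.

6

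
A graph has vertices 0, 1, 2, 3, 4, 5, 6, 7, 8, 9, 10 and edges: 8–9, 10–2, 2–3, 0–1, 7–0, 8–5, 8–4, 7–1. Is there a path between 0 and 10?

No

The component containing 0 is {0, 1, 7}, and 10 is not in it.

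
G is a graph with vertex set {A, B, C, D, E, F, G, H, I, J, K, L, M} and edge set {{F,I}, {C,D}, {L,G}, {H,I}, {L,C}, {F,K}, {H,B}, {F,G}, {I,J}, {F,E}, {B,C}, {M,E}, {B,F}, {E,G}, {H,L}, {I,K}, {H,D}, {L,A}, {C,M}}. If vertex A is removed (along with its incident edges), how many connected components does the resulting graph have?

With A gone, the remaining components are: {B, C, D, E, F, G, H, I, J, K, L, M}.
That is 1 component.

1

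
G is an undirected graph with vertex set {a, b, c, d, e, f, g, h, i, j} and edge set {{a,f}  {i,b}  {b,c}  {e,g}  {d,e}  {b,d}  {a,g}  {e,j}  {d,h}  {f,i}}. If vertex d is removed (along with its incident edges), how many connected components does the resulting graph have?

2

With d gone, the remaining components are: {h}; {a, b, c, e, f, g, i, j}.
That is 2 components.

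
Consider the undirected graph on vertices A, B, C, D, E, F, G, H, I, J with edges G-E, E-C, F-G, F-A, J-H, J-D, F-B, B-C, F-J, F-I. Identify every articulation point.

F, J

Removing F increases the component count from 1 to 4, so F is a cut vertex.
Removing J increases the component count from 1 to 3, so J is a cut vertex.
By contrast removing G leaves 1 component; it is not a cut vertex. No other vertex is a cut vertex either.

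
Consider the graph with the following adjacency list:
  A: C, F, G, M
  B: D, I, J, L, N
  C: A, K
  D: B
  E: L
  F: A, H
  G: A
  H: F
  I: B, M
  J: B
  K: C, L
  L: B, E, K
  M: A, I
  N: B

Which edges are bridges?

A-F, A-G, B-D, B-J, B-N, E-L, F-H

The edges on the cycle A-M-I-B-L-K-C-A are not bridges since each lies on that cycle.
But removing J-B disconnects J from B; removing B-D disconnects B from D; removing F-H disconnects F from H; removing B-N disconnects B from N — these are bridges.
In total 7 edges are bridges.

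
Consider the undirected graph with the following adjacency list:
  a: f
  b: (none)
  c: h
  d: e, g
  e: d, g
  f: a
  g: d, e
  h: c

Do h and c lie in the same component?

Yes

From h we can reach c, h, which includes c.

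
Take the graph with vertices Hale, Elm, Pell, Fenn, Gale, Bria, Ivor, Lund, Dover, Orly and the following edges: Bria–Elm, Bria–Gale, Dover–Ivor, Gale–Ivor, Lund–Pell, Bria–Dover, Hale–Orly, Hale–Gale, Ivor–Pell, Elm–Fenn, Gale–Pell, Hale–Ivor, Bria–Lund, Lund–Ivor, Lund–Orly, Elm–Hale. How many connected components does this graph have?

Starting from Elm we can reach Elm, Bria, Fenn, Gale, Hale, Ivor, Lund, Orly, Pell, Dover. That is one component of size 10.
Total: 1 component.

1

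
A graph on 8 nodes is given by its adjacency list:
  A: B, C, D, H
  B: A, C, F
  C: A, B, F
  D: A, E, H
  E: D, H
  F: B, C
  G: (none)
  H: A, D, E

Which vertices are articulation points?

A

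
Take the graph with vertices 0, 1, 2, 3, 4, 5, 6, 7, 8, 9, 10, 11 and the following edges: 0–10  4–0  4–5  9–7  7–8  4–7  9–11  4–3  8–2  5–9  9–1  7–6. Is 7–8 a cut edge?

Removing 7–8 leaves no path between 7 and 8: the component count goes from 1 to 2. So it is a bridge.

Yes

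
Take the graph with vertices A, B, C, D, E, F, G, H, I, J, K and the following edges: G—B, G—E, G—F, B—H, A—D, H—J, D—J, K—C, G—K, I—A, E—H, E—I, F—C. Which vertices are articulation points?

G

Removing G increases the component count from 1 to 2, so G is a cut vertex.
By contrast removing K leaves 1 component; it is not a cut vertex. No other vertex is a cut vertex either.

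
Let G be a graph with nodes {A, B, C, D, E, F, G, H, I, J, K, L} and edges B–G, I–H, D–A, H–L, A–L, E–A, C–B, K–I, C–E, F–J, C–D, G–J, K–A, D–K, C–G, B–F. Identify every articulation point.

Removing C increases the component count from 1 to 2, so C is a cut vertex.
By contrast removing D leaves 1 component; it is not a cut vertex. No other vertex is a cut vertex either.

C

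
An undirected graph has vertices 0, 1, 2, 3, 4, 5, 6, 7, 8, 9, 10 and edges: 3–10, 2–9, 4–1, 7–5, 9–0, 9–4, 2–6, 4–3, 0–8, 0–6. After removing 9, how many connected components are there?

3

With 9 gone, the remaining components are: {5, 7}; {0, 2, 6, 8}; {1, 3, 4, 10}.
That is 3 components.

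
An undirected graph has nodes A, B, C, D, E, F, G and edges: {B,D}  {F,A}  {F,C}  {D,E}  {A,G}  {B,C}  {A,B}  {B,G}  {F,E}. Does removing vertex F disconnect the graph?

Deleting F leaves 1 component (was 1) (its neighbors A, C, E remain connected to each other), so F is not a cut vertex.

No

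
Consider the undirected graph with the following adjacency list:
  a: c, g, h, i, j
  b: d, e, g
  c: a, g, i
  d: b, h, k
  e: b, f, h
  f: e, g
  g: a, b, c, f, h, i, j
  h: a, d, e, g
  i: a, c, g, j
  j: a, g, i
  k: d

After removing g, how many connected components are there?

With g gone, the remaining components are: {a, b, c, d, e, f, h, i, j, k}.
That is 1 component.

1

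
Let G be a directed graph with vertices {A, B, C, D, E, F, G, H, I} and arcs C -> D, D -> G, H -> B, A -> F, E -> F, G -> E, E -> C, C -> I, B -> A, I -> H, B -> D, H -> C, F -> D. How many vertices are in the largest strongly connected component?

{A, B, C, D, E, F, G, H, I} are all mutually reachable — one SCC of size 9.
The largest has 9 vertices.

9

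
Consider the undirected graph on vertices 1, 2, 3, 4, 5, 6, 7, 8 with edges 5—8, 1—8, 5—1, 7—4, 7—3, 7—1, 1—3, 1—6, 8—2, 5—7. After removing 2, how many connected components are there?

1

With 2 gone, the remaining components are: {1, 3, 4, 5, 6, 7, 8}.
That is 1 component.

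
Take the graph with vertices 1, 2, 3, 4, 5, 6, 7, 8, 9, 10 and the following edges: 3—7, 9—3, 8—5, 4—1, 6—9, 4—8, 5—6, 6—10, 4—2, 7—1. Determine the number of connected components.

1

Starting from 1 we can reach 1, 2, 3, 4, 5, 6, 7, 8, 9, 10. That is one component of size 10.
Total: 1 component.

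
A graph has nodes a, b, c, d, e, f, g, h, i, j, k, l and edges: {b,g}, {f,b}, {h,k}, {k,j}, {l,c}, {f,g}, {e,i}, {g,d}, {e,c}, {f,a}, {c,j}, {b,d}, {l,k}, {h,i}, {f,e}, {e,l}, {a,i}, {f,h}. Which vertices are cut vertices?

f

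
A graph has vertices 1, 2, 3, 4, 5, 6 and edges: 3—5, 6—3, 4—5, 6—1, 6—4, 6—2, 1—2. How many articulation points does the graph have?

Removing 6 increases the component count from 1 to 2, so 6 is a cut vertex.
By contrast removing 3 leaves 1 component; it is not a cut vertex. No other vertex is a cut vertex either.

1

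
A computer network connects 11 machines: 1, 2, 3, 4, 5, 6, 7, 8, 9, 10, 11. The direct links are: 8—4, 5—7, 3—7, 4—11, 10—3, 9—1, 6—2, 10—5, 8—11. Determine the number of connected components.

4

Starting from 1 we can reach 1, 9. That is one component of size 2.
Starting from 2 we can reach 2, 6. That is one component of size 2.
Starting from 4 we can reach 4, 8, 11. That is one component of size 3.
Starting from 3 we can reach 3, 5, 7, 10. That is one component of size 4.
Total: 4 components.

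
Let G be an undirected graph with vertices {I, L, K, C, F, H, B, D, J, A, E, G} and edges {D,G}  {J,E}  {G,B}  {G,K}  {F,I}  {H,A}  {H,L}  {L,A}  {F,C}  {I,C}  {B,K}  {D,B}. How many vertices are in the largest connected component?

Starting from E we can reach E, J. That is one component of size 2.
Starting from C we can reach C, F, I. That is one component of size 3.
Starting from A we can reach A, H, L. That is one component of size 3.
Starting from B we can reach B, D, G, K. That is one component of size 4.
The largest has 4 vertices.

4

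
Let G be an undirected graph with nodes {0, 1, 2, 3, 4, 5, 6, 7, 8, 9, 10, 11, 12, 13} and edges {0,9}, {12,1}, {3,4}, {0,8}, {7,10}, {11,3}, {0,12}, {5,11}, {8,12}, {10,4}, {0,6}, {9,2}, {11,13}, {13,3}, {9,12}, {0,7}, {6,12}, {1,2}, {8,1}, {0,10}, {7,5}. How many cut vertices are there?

1

Removing 0 increases the component count from 1 to 2, so 0 is a cut vertex.
By contrast removing 7 leaves 1 component; it is not a cut vertex. No other vertex is a cut vertex either.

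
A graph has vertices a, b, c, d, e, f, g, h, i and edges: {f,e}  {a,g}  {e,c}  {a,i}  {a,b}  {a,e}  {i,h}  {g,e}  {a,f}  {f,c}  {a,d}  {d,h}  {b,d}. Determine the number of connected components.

Starting from a we can reach a, b, c, d, e, f, g, h, i. That is one component of size 9.
Total: 1 component.

1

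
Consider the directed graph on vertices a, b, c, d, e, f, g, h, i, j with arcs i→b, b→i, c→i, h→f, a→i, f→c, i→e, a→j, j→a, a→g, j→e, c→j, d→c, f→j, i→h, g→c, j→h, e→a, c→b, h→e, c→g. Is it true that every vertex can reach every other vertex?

No

There is no directed path from e to d, so the graph is not strongly connected.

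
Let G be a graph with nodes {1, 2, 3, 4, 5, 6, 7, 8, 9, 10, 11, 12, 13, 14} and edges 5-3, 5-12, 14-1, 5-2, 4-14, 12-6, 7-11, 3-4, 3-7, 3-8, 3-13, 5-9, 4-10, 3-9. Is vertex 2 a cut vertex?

No

Deleting 2 leaves 1 component (was 1), so 2 is not a cut vertex.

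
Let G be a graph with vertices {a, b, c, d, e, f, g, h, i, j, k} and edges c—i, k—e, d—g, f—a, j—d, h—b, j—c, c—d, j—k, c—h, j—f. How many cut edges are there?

8

The edges on the cycle j-c-d-j are not bridges since each lies on that cycle.
But removing c—i disconnects c from i; removing d—g disconnects d from g; removing k—e disconnects k from e; removing h—b disconnects h from b — these are bridges.
In total 8 edges are bridges.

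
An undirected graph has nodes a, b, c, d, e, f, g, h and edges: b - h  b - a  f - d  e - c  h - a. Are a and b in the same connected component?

From a we can reach a, b, h, which includes b.

Yes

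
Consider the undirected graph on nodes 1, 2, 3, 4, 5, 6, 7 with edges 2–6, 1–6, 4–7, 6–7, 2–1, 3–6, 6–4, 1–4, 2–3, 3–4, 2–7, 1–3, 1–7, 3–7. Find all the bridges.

none

The edges on the cycle 1-3-6-4-7-1 are not bridges since each lies on that cycle.
Every edge lies on some cycle, so there are no bridges.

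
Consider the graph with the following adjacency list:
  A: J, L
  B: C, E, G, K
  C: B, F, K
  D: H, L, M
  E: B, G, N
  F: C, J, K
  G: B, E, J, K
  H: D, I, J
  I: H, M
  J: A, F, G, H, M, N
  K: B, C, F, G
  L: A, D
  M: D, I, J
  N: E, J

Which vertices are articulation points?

J

Removing J increases the component count from 1 to 2, so J is a cut vertex.
By contrast removing D leaves 1 component; it is not a cut vertex. No other vertex is a cut vertex either.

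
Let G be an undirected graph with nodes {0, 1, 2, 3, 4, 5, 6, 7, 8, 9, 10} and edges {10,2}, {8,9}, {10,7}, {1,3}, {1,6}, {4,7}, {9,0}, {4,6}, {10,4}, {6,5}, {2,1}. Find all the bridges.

0-9, 1-3, 5-6, 8-9

The edges on the cycle 10-4-7-10 are not bridges since each lies on that cycle.
But removing 8 - 9 disconnects 8 from 9; removing 3 - 1 disconnects 3 from 1; removing 9 - 0 disconnects 9 from 0; removing 5 - 6 disconnects 5 from 6 — these are bridges.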